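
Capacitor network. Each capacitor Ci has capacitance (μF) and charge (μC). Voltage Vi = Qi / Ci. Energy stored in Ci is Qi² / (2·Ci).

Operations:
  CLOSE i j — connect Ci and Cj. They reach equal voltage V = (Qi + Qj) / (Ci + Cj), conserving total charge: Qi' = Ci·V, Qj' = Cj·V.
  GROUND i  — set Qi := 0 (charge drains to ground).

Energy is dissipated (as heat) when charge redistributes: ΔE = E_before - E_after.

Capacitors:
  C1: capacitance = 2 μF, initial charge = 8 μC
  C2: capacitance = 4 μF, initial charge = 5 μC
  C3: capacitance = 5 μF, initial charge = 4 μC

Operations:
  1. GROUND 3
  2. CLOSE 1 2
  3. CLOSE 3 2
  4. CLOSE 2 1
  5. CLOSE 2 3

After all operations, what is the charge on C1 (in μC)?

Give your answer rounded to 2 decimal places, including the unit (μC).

Initial: C1(2μF, Q=8μC, V=4.00V), C2(4μF, Q=5μC, V=1.25V), C3(5μF, Q=4μC, V=0.80V)
Op 1: GROUND 3: Q3=0; energy lost=1.600
Op 2: CLOSE 1-2: Q_total=13.00, C_total=6.00, V=2.17; Q1=4.33, Q2=8.67; dissipated=5.042
Op 3: CLOSE 3-2: Q_total=8.67, C_total=9.00, V=0.96; Q3=4.81, Q2=3.85; dissipated=5.216
Op 4: CLOSE 2-1: Q_total=8.19, C_total=6.00, V=1.36; Q2=5.46, Q1=2.73; dissipated=0.966
Op 5: CLOSE 2-3: Q_total=10.27, C_total=9.00, V=1.14; Q2=4.57, Q3=5.71; dissipated=0.179
Final charges: Q1=2.73, Q2=4.57, Q3=5.71

Answer: 2.73 μC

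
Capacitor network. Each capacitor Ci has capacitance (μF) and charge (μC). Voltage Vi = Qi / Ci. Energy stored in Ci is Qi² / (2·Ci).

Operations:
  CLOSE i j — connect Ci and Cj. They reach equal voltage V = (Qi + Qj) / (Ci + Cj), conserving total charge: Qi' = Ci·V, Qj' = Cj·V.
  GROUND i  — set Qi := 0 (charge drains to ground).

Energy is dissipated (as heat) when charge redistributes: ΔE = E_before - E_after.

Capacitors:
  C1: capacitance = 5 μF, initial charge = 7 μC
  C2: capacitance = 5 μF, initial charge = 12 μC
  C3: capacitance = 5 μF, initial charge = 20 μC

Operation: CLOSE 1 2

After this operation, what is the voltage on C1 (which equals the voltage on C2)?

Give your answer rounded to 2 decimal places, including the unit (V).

Answer: 1.90 V

Derivation:
Initial: C1(5μF, Q=7μC, V=1.40V), C2(5μF, Q=12μC, V=2.40V), C3(5μF, Q=20μC, V=4.00V)
Op 1: CLOSE 1-2: Q_total=19.00, C_total=10.00, V=1.90; Q1=9.50, Q2=9.50; dissipated=1.250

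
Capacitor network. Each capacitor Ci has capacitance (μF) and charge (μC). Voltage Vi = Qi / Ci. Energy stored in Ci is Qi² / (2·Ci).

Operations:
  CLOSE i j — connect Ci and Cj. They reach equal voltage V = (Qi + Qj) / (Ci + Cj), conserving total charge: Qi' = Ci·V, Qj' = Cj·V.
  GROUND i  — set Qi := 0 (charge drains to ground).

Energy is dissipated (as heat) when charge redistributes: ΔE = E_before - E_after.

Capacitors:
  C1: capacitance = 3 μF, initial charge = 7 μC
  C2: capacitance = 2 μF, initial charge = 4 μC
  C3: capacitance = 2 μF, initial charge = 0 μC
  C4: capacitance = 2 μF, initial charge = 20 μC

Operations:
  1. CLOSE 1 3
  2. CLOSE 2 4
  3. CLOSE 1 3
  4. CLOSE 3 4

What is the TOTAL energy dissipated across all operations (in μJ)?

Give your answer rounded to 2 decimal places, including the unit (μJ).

Answer: 45.85 μJ

Derivation:
Initial: C1(3μF, Q=7μC, V=2.33V), C2(2μF, Q=4μC, V=2.00V), C3(2μF, Q=0μC, V=0.00V), C4(2μF, Q=20μC, V=10.00V)
Op 1: CLOSE 1-3: Q_total=7.00, C_total=5.00, V=1.40; Q1=4.20, Q3=2.80; dissipated=3.267
Op 2: CLOSE 2-4: Q_total=24.00, C_total=4.00, V=6.00; Q2=12.00, Q4=12.00; dissipated=32.000
Op 3: CLOSE 1-3: Q_total=7.00, C_total=5.00, V=1.40; Q1=4.20, Q3=2.80; dissipated=0.000
Op 4: CLOSE 3-4: Q_total=14.80, C_total=4.00, V=3.70; Q3=7.40, Q4=7.40; dissipated=10.580
Total dissipated: 45.847 μJ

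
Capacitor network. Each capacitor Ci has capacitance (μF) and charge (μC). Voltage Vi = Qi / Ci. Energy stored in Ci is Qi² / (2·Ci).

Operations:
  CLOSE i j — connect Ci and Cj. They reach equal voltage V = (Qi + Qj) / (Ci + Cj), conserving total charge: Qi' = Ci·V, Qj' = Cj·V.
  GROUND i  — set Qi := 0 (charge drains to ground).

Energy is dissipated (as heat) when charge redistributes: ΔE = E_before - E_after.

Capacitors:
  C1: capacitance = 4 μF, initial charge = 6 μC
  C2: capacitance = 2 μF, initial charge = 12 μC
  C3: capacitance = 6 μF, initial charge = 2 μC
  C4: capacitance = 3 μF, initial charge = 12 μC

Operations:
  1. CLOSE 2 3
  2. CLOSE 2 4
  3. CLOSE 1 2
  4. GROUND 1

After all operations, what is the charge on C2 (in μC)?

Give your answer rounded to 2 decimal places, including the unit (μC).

Initial: C1(4μF, Q=6μC, V=1.50V), C2(2μF, Q=12μC, V=6.00V), C3(6μF, Q=2μC, V=0.33V), C4(3μF, Q=12μC, V=4.00V)
Op 1: CLOSE 2-3: Q_total=14.00, C_total=8.00, V=1.75; Q2=3.50, Q3=10.50; dissipated=24.083
Op 2: CLOSE 2-4: Q_total=15.50, C_total=5.00, V=3.10; Q2=6.20, Q4=9.30; dissipated=3.038
Op 3: CLOSE 1-2: Q_total=12.20, C_total=6.00, V=2.03; Q1=8.13, Q2=4.07; dissipated=1.707
Op 4: GROUND 1: Q1=0; energy lost=8.269
Final charges: Q1=0.00, Q2=4.07, Q3=10.50, Q4=9.30

Answer: 4.07 μC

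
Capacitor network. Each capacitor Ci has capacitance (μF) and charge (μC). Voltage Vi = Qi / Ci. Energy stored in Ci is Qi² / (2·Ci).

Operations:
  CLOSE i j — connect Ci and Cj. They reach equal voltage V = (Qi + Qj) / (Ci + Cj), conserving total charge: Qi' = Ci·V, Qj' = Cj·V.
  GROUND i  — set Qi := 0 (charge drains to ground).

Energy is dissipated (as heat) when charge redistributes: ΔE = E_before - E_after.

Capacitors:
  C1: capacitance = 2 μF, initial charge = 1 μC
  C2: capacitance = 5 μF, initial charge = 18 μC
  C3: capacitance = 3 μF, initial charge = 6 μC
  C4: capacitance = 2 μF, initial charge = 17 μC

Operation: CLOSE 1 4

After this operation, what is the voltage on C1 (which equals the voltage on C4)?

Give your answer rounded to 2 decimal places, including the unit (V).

Answer: 4.50 V

Derivation:
Initial: C1(2μF, Q=1μC, V=0.50V), C2(5μF, Q=18μC, V=3.60V), C3(3μF, Q=6μC, V=2.00V), C4(2μF, Q=17μC, V=8.50V)
Op 1: CLOSE 1-4: Q_total=18.00, C_total=4.00, V=4.50; Q1=9.00, Q4=9.00; dissipated=32.000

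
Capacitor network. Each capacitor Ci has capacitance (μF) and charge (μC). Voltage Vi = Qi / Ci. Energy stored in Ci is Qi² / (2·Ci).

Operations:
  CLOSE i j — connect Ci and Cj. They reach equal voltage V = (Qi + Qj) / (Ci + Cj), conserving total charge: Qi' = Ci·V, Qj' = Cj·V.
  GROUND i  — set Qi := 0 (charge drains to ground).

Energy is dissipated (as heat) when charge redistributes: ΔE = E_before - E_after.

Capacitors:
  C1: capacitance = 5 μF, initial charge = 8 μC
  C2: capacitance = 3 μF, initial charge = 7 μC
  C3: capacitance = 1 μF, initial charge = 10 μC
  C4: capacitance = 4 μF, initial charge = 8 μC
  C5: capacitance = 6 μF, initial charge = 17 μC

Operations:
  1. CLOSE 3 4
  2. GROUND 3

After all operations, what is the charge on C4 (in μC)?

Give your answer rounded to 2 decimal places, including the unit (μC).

Initial: C1(5μF, Q=8μC, V=1.60V), C2(3μF, Q=7μC, V=2.33V), C3(1μF, Q=10μC, V=10.00V), C4(4μF, Q=8μC, V=2.00V), C5(6μF, Q=17μC, V=2.83V)
Op 1: CLOSE 3-4: Q_total=18.00, C_total=5.00, V=3.60; Q3=3.60, Q4=14.40; dissipated=25.600
Op 2: GROUND 3: Q3=0; energy lost=6.480
Final charges: Q1=8.00, Q2=7.00, Q3=0.00, Q4=14.40, Q5=17.00

Answer: 14.40 μC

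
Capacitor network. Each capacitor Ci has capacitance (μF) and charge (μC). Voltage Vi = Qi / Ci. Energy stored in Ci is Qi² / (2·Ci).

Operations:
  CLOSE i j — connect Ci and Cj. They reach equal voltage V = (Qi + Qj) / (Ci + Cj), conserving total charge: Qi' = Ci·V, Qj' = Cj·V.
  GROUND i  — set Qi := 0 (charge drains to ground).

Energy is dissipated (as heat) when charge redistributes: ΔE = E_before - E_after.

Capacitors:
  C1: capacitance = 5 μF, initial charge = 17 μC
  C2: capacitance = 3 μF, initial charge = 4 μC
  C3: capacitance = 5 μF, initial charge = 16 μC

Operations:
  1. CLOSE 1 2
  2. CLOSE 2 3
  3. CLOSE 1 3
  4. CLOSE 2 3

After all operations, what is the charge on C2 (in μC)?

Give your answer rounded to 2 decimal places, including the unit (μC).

Answer: 8.62 μC

Derivation:
Initial: C1(5μF, Q=17μC, V=3.40V), C2(3μF, Q=4μC, V=1.33V), C3(5μF, Q=16μC, V=3.20V)
Op 1: CLOSE 1-2: Q_total=21.00, C_total=8.00, V=2.62; Q1=13.12, Q2=7.88; dissipated=4.004
Op 2: CLOSE 2-3: Q_total=23.88, C_total=8.00, V=2.98; Q2=8.95, Q3=14.92; dissipated=0.310
Op 3: CLOSE 1-3: Q_total=28.05, C_total=10.00, V=2.80; Q1=14.02, Q3=14.02; dissipated=0.161
Op 4: CLOSE 2-3: Q_total=22.98, C_total=8.00, V=2.87; Q2=8.62, Q3=14.36; dissipated=0.030
Final charges: Q1=14.02, Q2=8.62, Q3=14.36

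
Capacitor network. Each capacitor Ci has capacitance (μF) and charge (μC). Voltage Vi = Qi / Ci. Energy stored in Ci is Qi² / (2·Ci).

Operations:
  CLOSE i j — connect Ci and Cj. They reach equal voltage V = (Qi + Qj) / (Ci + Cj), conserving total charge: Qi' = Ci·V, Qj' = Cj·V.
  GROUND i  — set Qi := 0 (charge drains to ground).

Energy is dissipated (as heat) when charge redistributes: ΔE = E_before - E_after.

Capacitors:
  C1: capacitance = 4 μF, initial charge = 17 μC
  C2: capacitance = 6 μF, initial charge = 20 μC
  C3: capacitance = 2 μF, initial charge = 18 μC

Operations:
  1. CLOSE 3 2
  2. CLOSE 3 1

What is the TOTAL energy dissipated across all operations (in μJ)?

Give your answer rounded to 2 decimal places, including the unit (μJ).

Initial: C1(4μF, Q=17μC, V=4.25V), C2(6μF, Q=20μC, V=3.33V), C3(2μF, Q=18μC, V=9.00V)
Op 1: CLOSE 3-2: Q_total=38.00, C_total=8.00, V=4.75; Q3=9.50, Q2=28.50; dissipated=24.083
Op 2: CLOSE 3-1: Q_total=26.50, C_total=6.00, V=4.42; Q3=8.83, Q1=17.67; dissipated=0.167
Total dissipated: 24.250 μJ

Answer: 24.25 μJ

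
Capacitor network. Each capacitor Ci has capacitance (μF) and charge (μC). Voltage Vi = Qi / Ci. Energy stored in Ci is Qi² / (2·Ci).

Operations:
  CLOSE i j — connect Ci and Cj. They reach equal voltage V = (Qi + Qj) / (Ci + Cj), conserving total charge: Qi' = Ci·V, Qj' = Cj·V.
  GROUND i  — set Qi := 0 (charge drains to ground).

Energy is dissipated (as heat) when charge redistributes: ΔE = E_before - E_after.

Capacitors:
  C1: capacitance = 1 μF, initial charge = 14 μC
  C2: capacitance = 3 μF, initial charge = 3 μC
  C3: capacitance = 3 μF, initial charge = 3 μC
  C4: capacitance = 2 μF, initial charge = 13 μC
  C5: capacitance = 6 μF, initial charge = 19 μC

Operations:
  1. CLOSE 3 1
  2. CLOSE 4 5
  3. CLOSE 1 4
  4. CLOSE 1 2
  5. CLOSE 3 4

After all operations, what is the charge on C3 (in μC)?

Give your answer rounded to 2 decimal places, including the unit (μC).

Initial: C1(1μF, Q=14μC, V=14.00V), C2(3μF, Q=3μC, V=1.00V), C3(3μF, Q=3μC, V=1.00V), C4(2μF, Q=13μC, V=6.50V), C5(6μF, Q=19μC, V=3.17V)
Op 1: CLOSE 3-1: Q_total=17.00, C_total=4.00, V=4.25; Q3=12.75, Q1=4.25; dissipated=63.375
Op 2: CLOSE 4-5: Q_total=32.00, C_total=8.00, V=4.00; Q4=8.00, Q5=24.00; dissipated=8.333
Op 3: CLOSE 1-4: Q_total=12.25, C_total=3.00, V=4.08; Q1=4.08, Q4=8.17; dissipated=0.021
Op 4: CLOSE 1-2: Q_total=7.08, C_total=4.00, V=1.77; Q1=1.77, Q2=5.31; dissipated=3.565
Op 5: CLOSE 3-4: Q_total=20.92, C_total=5.00, V=4.18; Q3=12.55, Q4=8.37; dissipated=0.017
Final charges: Q1=1.77, Q2=5.31, Q3=12.55, Q4=8.37, Q5=24.00

Answer: 12.55 μC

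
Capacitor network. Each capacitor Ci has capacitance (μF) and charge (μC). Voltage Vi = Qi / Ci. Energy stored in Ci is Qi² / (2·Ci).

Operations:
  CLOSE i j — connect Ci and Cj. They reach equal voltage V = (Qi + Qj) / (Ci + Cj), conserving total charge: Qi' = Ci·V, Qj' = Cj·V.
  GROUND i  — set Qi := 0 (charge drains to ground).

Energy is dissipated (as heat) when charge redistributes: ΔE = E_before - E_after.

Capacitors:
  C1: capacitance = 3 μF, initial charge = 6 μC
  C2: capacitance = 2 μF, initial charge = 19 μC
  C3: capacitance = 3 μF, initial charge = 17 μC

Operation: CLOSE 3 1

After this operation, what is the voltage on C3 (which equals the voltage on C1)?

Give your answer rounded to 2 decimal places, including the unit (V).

Answer: 3.83 V

Derivation:
Initial: C1(3μF, Q=6μC, V=2.00V), C2(2μF, Q=19μC, V=9.50V), C3(3μF, Q=17μC, V=5.67V)
Op 1: CLOSE 3-1: Q_total=23.00, C_total=6.00, V=3.83; Q3=11.50, Q1=11.50; dissipated=10.083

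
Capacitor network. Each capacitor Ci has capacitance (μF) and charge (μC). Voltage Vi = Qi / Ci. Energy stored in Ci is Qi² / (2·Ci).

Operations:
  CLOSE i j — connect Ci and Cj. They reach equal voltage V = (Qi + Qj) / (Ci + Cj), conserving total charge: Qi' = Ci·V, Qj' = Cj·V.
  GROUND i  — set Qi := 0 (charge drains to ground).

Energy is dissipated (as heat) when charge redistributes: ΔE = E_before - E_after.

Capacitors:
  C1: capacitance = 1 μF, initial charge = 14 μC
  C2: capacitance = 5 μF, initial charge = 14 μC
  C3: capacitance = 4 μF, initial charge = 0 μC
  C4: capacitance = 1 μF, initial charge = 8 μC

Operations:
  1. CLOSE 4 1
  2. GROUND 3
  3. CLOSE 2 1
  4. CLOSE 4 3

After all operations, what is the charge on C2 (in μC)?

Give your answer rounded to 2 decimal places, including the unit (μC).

Initial: C1(1μF, Q=14μC, V=14.00V), C2(5μF, Q=14μC, V=2.80V), C3(4μF, Q=0μC, V=0.00V), C4(1μF, Q=8μC, V=8.00V)
Op 1: CLOSE 4-1: Q_total=22.00, C_total=2.00, V=11.00; Q4=11.00, Q1=11.00; dissipated=9.000
Op 2: GROUND 3: Q3=0; energy lost=0.000
Op 3: CLOSE 2-1: Q_total=25.00, C_total=6.00, V=4.17; Q2=20.83, Q1=4.17; dissipated=28.017
Op 4: CLOSE 4-3: Q_total=11.00, C_total=5.00, V=2.20; Q4=2.20, Q3=8.80; dissipated=48.400
Final charges: Q1=4.17, Q2=20.83, Q3=8.80, Q4=2.20

Answer: 20.83 μC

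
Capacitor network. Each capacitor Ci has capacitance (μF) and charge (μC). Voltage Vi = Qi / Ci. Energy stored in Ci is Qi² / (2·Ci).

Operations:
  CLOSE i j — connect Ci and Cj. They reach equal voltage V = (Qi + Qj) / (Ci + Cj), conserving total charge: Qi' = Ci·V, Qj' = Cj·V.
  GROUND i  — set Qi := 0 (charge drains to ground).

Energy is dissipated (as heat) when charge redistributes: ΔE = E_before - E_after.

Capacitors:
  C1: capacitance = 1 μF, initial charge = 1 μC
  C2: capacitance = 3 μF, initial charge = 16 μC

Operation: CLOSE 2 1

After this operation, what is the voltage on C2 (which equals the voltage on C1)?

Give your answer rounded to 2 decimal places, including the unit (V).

Initial: C1(1μF, Q=1μC, V=1.00V), C2(3μF, Q=16μC, V=5.33V)
Op 1: CLOSE 2-1: Q_total=17.00, C_total=4.00, V=4.25; Q2=12.75, Q1=4.25; dissipated=7.042

Answer: 4.25 V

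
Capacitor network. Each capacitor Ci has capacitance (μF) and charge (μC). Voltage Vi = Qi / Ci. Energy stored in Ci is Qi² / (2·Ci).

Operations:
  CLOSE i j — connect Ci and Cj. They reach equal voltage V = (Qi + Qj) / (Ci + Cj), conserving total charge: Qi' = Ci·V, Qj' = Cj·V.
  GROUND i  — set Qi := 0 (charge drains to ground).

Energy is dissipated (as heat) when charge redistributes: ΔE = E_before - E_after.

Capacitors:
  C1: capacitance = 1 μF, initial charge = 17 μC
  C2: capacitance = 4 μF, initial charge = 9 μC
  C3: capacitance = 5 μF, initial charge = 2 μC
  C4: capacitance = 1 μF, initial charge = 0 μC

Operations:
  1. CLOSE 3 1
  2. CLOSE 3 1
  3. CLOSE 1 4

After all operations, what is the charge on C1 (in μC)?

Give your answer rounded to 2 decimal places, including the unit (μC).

Answer: 1.58 μC

Derivation:
Initial: C1(1μF, Q=17μC, V=17.00V), C2(4μF, Q=9μC, V=2.25V), C3(5μF, Q=2μC, V=0.40V), C4(1μF, Q=0μC, V=0.00V)
Op 1: CLOSE 3-1: Q_total=19.00, C_total=6.00, V=3.17; Q3=15.83, Q1=3.17; dissipated=114.817
Op 2: CLOSE 3-1: Q_total=19.00, C_total=6.00, V=3.17; Q3=15.83, Q1=3.17; dissipated=0.000
Op 3: CLOSE 1-4: Q_total=3.17, C_total=2.00, V=1.58; Q1=1.58, Q4=1.58; dissipated=2.507
Final charges: Q1=1.58, Q2=9.00, Q3=15.83, Q4=1.58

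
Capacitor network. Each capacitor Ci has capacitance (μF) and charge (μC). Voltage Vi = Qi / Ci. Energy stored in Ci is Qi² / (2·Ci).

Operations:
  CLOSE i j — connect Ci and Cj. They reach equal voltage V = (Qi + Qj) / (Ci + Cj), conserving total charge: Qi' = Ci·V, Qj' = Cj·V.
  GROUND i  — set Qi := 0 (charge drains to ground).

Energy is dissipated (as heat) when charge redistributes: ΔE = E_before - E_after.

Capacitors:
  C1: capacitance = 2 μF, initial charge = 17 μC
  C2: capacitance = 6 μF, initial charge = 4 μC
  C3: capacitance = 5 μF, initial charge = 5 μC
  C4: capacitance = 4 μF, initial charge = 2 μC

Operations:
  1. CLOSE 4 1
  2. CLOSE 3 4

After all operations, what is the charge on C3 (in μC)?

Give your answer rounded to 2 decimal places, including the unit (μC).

Answer: 9.81 μC

Derivation:
Initial: C1(2μF, Q=17μC, V=8.50V), C2(6μF, Q=4μC, V=0.67V), C3(5μF, Q=5μC, V=1.00V), C4(4μF, Q=2μC, V=0.50V)
Op 1: CLOSE 4-1: Q_total=19.00, C_total=6.00, V=3.17; Q4=12.67, Q1=6.33; dissipated=42.667
Op 2: CLOSE 3-4: Q_total=17.67, C_total=9.00, V=1.96; Q3=9.81, Q4=7.85; dissipated=5.216
Final charges: Q1=6.33, Q2=4.00, Q3=9.81, Q4=7.85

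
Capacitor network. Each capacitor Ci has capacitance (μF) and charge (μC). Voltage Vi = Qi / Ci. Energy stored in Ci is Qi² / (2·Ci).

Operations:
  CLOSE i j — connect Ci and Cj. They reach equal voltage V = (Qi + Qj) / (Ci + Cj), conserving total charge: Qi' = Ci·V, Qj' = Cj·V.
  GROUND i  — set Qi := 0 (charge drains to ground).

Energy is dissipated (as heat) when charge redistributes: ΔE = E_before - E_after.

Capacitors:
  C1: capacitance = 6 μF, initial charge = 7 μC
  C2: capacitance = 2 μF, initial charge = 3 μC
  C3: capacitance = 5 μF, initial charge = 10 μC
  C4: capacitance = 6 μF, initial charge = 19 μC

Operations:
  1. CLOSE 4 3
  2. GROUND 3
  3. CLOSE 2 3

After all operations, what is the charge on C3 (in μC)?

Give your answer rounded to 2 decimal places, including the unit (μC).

Initial: C1(6μF, Q=7μC, V=1.17V), C2(2μF, Q=3μC, V=1.50V), C3(5μF, Q=10μC, V=2.00V), C4(6μF, Q=19μC, V=3.17V)
Op 1: CLOSE 4-3: Q_total=29.00, C_total=11.00, V=2.64; Q4=15.82, Q3=13.18; dissipated=1.856
Op 2: GROUND 3: Q3=0; energy lost=17.376
Op 3: CLOSE 2-3: Q_total=3.00, C_total=7.00, V=0.43; Q2=0.86, Q3=2.14; dissipated=1.607
Final charges: Q1=7.00, Q2=0.86, Q3=2.14, Q4=15.82

Answer: 2.14 μC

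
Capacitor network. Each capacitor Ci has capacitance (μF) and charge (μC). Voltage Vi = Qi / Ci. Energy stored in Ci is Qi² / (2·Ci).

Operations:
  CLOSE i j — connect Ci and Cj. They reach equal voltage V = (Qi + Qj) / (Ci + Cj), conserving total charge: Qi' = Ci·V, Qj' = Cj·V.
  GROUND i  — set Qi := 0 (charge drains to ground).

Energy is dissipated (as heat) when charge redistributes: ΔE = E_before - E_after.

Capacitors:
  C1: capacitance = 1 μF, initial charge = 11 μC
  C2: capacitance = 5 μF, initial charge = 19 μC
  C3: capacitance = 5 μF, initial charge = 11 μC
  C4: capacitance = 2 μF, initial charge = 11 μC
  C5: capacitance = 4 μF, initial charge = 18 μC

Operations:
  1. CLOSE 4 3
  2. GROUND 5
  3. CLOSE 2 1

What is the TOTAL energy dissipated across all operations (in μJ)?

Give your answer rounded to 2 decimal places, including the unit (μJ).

Answer: 69.88 μJ

Derivation:
Initial: C1(1μF, Q=11μC, V=11.00V), C2(5μF, Q=19μC, V=3.80V), C3(5μF, Q=11μC, V=2.20V), C4(2μF, Q=11μC, V=5.50V), C5(4μF, Q=18μC, V=4.50V)
Op 1: CLOSE 4-3: Q_total=22.00, C_total=7.00, V=3.14; Q4=6.29, Q3=15.71; dissipated=7.779
Op 2: GROUND 5: Q5=0; energy lost=40.500
Op 3: CLOSE 2-1: Q_total=30.00, C_total=6.00, V=5.00; Q2=25.00, Q1=5.00; dissipated=21.600
Total dissipated: 69.879 μJ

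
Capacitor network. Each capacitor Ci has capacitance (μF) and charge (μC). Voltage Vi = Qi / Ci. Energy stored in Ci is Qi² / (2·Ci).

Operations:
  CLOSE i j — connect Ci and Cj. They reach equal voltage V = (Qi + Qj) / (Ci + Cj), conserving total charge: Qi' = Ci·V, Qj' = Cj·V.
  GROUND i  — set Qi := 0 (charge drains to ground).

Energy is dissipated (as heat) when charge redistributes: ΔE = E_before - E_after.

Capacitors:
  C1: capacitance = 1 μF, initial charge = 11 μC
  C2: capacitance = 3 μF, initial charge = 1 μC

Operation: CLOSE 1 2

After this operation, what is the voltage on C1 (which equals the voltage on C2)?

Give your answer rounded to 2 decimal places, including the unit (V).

Answer: 3.00 V

Derivation:
Initial: C1(1μF, Q=11μC, V=11.00V), C2(3μF, Q=1μC, V=0.33V)
Op 1: CLOSE 1-2: Q_total=12.00, C_total=4.00, V=3.00; Q1=3.00, Q2=9.00; dissipated=42.667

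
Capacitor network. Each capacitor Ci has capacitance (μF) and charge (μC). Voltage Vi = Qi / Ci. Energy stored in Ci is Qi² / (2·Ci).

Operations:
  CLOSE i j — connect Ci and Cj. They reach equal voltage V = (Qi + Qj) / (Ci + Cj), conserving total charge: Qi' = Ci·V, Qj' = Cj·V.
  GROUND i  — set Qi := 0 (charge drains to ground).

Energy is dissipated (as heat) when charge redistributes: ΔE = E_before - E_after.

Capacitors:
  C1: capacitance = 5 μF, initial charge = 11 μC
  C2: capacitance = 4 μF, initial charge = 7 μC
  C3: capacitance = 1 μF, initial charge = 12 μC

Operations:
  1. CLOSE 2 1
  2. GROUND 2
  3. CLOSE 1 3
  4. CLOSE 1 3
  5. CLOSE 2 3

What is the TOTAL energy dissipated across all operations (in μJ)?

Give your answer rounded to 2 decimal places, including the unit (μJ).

Initial: C1(5μF, Q=11μC, V=2.20V), C2(4μF, Q=7μC, V=1.75V), C3(1μF, Q=12μC, V=12.00V)
Op 1: CLOSE 2-1: Q_total=18.00, C_total=9.00, V=2.00; Q2=8.00, Q1=10.00; dissipated=0.225
Op 2: GROUND 2: Q2=0; energy lost=8.000
Op 3: CLOSE 1-3: Q_total=22.00, C_total=6.00, V=3.67; Q1=18.33, Q3=3.67; dissipated=41.667
Op 4: CLOSE 1-3: Q_total=22.00, C_total=6.00, V=3.67; Q1=18.33, Q3=3.67; dissipated=0.000
Op 5: CLOSE 2-3: Q_total=3.67, C_total=5.00, V=0.73; Q2=2.93, Q3=0.73; dissipated=5.378
Total dissipated: 55.269 μJ

Answer: 55.27 μJ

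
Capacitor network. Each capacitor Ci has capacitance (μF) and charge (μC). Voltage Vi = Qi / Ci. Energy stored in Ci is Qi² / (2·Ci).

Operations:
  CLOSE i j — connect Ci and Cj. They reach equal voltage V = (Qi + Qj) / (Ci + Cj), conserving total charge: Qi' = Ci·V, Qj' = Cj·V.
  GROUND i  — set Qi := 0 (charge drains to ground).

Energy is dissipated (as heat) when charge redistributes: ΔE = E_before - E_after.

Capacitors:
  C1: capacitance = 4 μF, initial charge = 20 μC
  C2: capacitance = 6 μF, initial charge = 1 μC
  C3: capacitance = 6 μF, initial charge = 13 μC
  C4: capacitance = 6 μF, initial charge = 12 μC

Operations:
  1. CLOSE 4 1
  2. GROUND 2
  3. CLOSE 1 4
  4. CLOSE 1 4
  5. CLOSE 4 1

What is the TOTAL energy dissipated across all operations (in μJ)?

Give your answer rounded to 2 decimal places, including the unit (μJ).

Initial: C1(4μF, Q=20μC, V=5.00V), C2(6μF, Q=1μC, V=0.17V), C3(6μF, Q=13μC, V=2.17V), C4(6μF, Q=12μC, V=2.00V)
Op 1: CLOSE 4-1: Q_total=32.00, C_total=10.00, V=3.20; Q4=19.20, Q1=12.80; dissipated=10.800
Op 2: GROUND 2: Q2=0; energy lost=0.083
Op 3: CLOSE 1-4: Q_total=32.00, C_total=10.00, V=3.20; Q1=12.80, Q4=19.20; dissipated=0.000
Op 4: CLOSE 1-4: Q_total=32.00, C_total=10.00, V=3.20; Q1=12.80, Q4=19.20; dissipated=0.000
Op 5: CLOSE 4-1: Q_total=32.00, C_total=10.00, V=3.20; Q4=19.20, Q1=12.80; dissipated=0.000
Total dissipated: 10.883 μJ

Answer: 10.88 μJ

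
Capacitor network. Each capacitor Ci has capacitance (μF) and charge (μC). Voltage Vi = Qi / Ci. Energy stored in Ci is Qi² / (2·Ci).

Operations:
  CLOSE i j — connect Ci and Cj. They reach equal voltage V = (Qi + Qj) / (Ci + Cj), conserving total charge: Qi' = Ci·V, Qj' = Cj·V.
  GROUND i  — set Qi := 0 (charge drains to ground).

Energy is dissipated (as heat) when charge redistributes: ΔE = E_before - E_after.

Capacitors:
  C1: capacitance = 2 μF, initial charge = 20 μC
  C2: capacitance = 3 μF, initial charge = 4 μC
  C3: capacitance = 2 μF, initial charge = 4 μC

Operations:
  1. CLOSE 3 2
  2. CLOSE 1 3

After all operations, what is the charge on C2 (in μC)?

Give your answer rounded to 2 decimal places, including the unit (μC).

Answer: 4.80 μC

Derivation:
Initial: C1(2μF, Q=20μC, V=10.00V), C2(3μF, Q=4μC, V=1.33V), C3(2μF, Q=4μC, V=2.00V)
Op 1: CLOSE 3-2: Q_total=8.00, C_total=5.00, V=1.60; Q3=3.20, Q2=4.80; dissipated=0.267
Op 2: CLOSE 1-3: Q_total=23.20, C_total=4.00, V=5.80; Q1=11.60, Q3=11.60; dissipated=35.280
Final charges: Q1=11.60, Q2=4.80, Q3=11.60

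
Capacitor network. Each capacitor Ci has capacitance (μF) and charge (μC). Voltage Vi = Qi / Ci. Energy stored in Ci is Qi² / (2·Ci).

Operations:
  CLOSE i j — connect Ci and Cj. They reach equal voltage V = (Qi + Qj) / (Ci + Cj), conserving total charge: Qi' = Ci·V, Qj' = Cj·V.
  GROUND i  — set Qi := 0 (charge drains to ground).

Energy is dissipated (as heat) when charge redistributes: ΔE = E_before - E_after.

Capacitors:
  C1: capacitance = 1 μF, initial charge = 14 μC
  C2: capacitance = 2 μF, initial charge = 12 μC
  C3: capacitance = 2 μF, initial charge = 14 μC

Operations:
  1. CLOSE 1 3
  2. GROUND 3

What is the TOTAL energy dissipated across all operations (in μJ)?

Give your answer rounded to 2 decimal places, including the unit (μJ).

Initial: C1(1μF, Q=14μC, V=14.00V), C2(2μF, Q=12μC, V=6.00V), C3(2μF, Q=14μC, V=7.00V)
Op 1: CLOSE 1-3: Q_total=28.00, C_total=3.00, V=9.33; Q1=9.33, Q3=18.67; dissipated=16.333
Op 2: GROUND 3: Q3=0; energy lost=87.111
Total dissipated: 103.444 μJ

Answer: 103.44 μJ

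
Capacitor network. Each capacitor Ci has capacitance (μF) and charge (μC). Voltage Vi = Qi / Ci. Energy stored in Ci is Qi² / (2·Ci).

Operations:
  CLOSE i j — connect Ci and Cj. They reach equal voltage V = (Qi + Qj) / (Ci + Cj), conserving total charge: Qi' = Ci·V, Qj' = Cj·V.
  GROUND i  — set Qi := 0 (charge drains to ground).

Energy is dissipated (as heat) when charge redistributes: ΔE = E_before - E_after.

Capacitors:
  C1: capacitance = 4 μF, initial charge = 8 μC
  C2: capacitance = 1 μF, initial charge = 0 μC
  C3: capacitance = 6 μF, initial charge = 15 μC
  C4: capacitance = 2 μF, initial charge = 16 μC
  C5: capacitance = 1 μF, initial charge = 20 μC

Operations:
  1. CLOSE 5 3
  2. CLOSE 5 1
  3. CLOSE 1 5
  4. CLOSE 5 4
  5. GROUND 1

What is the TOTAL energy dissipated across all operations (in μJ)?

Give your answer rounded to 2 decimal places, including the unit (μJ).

Answer: 158.09 μJ

Derivation:
Initial: C1(4μF, Q=8μC, V=2.00V), C2(1μF, Q=0μC, V=0.00V), C3(6μF, Q=15μC, V=2.50V), C4(2μF, Q=16μC, V=8.00V), C5(1μF, Q=20μC, V=20.00V)
Op 1: CLOSE 5-3: Q_total=35.00, C_total=7.00, V=5.00; Q5=5.00, Q3=30.00; dissipated=131.250
Op 2: CLOSE 5-1: Q_total=13.00, C_total=5.00, V=2.60; Q5=2.60, Q1=10.40; dissipated=3.600
Op 3: CLOSE 1-5: Q_total=13.00, C_total=5.00, V=2.60; Q1=10.40, Q5=2.60; dissipated=0.000
Op 4: CLOSE 5-4: Q_total=18.60, C_total=3.00, V=6.20; Q5=6.20, Q4=12.40; dissipated=9.720
Op 5: GROUND 1: Q1=0; energy lost=13.520
Total dissipated: 158.090 μJ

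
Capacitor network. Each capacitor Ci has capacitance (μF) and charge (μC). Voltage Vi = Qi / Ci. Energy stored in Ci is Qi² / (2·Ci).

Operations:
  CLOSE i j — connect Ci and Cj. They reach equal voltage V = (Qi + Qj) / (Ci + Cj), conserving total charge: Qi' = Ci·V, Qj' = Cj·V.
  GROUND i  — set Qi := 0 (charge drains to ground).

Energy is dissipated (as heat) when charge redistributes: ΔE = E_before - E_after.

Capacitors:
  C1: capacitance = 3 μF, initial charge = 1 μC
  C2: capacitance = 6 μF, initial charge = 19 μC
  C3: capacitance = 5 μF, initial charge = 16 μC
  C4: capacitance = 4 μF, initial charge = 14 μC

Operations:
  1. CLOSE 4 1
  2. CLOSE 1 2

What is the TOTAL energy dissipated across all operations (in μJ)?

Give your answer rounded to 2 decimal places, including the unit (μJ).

Initial: C1(3μF, Q=1μC, V=0.33V), C2(6μF, Q=19μC, V=3.17V), C3(5μF, Q=16μC, V=3.20V), C4(4μF, Q=14μC, V=3.50V)
Op 1: CLOSE 4-1: Q_total=15.00, C_total=7.00, V=2.14; Q4=8.57, Q1=6.43; dissipated=8.595
Op 2: CLOSE 1-2: Q_total=25.43, C_total=9.00, V=2.83; Q1=8.48, Q2=16.95; dissipated=1.048
Total dissipated: 9.643 μJ

Answer: 9.64 μJ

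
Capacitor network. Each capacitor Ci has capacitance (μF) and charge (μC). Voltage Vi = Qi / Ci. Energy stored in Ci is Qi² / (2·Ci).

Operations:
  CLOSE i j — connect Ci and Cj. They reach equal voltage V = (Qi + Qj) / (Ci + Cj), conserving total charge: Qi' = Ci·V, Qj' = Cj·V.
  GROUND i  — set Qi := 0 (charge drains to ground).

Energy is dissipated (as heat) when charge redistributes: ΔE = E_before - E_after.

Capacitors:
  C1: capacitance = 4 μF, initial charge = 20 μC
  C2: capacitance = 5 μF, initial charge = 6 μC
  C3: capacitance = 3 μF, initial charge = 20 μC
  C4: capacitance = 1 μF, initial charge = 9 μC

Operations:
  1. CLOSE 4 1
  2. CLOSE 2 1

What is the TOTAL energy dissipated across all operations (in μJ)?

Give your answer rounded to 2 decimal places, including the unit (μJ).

Initial: C1(4μF, Q=20μC, V=5.00V), C2(5μF, Q=6μC, V=1.20V), C3(3μF, Q=20μC, V=6.67V), C4(1μF, Q=9μC, V=9.00V)
Op 1: CLOSE 4-1: Q_total=29.00, C_total=5.00, V=5.80; Q4=5.80, Q1=23.20; dissipated=6.400
Op 2: CLOSE 2-1: Q_total=29.20, C_total=9.00, V=3.24; Q2=16.22, Q1=12.98; dissipated=23.511
Total dissipated: 29.911 μJ

Answer: 29.91 μJ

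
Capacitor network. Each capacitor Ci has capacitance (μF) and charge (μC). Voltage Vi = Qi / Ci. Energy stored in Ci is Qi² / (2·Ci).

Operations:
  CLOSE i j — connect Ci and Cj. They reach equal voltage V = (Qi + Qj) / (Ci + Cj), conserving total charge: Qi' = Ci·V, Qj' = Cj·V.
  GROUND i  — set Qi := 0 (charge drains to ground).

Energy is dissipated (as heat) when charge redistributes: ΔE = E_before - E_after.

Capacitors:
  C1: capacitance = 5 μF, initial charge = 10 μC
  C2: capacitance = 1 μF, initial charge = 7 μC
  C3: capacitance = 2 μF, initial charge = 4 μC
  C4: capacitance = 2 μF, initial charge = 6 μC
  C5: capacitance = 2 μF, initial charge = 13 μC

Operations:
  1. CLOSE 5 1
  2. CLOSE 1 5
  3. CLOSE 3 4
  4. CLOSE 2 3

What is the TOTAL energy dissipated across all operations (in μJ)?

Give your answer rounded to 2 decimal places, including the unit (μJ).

Initial: C1(5μF, Q=10μC, V=2.00V), C2(1μF, Q=7μC, V=7.00V), C3(2μF, Q=4μC, V=2.00V), C4(2μF, Q=6μC, V=3.00V), C5(2μF, Q=13μC, V=6.50V)
Op 1: CLOSE 5-1: Q_total=23.00, C_total=7.00, V=3.29; Q5=6.57, Q1=16.43; dissipated=14.464
Op 2: CLOSE 1-5: Q_total=23.00, C_total=7.00, V=3.29; Q1=16.43, Q5=6.57; dissipated=0.000
Op 3: CLOSE 3-4: Q_total=10.00, C_total=4.00, V=2.50; Q3=5.00, Q4=5.00; dissipated=0.500
Op 4: CLOSE 2-3: Q_total=12.00, C_total=3.00, V=4.00; Q2=4.00, Q3=8.00; dissipated=6.750
Total dissipated: 21.714 μJ

Answer: 21.71 μJ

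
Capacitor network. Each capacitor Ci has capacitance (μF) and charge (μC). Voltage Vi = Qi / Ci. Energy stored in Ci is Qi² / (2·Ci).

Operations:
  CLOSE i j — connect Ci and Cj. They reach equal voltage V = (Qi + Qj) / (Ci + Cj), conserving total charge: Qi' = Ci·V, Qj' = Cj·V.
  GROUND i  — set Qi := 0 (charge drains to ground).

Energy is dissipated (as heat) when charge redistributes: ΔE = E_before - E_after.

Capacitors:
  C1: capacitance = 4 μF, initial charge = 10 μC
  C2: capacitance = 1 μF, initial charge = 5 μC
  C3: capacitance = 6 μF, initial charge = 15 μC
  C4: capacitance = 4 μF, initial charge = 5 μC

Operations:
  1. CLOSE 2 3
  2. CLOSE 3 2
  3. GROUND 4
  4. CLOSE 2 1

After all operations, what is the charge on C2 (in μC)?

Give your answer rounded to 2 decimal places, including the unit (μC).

Initial: C1(4μF, Q=10μC, V=2.50V), C2(1μF, Q=5μC, V=5.00V), C3(6μF, Q=15μC, V=2.50V), C4(4μF, Q=5μC, V=1.25V)
Op 1: CLOSE 2-3: Q_total=20.00, C_total=7.00, V=2.86; Q2=2.86, Q3=17.14; dissipated=2.679
Op 2: CLOSE 3-2: Q_total=20.00, C_total=7.00, V=2.86; Q3=17.14, Q2=2.86; dissipated=0.000
Op 3: GROUND 4: Q4=0; energy lost=3.125
Op 4: CLOSE 2-1: Q_total=12.86, C_total=5.00, V=2.57; Q2=2.57, Q1=10.29; dissipated=0.051
Final charges: Q1=10.29, Q2=2.57, Q3=17.14, Q4=0.00

Answer: 2.57 μC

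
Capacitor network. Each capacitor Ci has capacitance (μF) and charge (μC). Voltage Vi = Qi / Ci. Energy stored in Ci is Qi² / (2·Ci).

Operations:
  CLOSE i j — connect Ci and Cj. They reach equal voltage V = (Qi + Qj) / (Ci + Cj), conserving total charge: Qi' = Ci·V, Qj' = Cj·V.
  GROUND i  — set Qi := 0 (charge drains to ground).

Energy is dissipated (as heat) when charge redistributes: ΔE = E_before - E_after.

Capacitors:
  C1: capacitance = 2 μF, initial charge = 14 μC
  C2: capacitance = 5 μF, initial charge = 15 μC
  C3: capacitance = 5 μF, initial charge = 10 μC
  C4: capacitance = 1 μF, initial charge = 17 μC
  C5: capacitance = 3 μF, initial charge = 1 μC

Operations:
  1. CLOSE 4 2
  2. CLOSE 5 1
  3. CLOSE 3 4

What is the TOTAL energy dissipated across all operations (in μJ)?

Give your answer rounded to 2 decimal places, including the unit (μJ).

Answer: 112.96 μJ

Derivation:
Initial: C1(2μF, Q=14μC, V=7.00V), C2(5μF, Q=15μC, V=3.00V), C3(5μF, Q=10μC, V=2.00V), C4(1μF, Q=17μC, V=17.00V), C5(3μF, Q=1μC, V=0.33V)
Op 1: CLOSE 4-2: Q_total=32.00, C_total=6.00, V=5.33; Q4=5.33, Q2=26.67; dissipated=81.667
Op 2: CLOSE 5-1: Q_total=15.00, C_total=5.00, V=3.00; Q5=9.00, Q1=6.00; dissipated=26.667
Op 3: CLOSE 3-4: Q_total=15.33, C_total=6.00, V=2.56; Q3=12.78, Q4=2.56; dissipated=4.630
Total dissipated: 112.963 μJ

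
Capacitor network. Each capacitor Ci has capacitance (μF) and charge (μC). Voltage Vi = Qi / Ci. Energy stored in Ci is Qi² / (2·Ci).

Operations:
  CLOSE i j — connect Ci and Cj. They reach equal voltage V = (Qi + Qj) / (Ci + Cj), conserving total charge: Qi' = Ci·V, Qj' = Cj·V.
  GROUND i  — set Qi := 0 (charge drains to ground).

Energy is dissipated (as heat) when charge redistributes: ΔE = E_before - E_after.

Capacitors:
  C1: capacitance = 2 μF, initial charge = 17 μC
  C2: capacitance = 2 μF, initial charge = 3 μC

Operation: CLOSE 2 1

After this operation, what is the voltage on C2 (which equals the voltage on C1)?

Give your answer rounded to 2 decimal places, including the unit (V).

Initial: C1(2μF, Q=17μC, V=8.50V), C2(2μF, Q=3μC, V=1.50V)
Op 1: CLOSE 2-1: Q_total=20.00, C_total=4.00, V=5.00; Q2=10.00, Q1=10.00; dissipated=24.500

Answer: 5.00 V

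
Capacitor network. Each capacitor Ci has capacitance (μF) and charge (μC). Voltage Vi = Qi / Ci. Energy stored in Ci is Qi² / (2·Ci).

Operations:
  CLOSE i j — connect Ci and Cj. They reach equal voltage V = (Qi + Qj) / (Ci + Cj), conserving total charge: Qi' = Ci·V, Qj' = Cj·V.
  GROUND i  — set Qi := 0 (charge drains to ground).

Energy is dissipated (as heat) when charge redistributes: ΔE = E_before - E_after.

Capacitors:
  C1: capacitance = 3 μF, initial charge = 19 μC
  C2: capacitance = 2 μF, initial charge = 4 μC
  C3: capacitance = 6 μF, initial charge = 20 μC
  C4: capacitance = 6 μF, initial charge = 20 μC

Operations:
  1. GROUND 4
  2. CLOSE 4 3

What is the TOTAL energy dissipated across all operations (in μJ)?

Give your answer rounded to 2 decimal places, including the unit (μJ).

Initial: C1(3μF, Q=19μC, V=6.33V), C2(2μF, Q=4μC, V=2.00V), C3(6μF, Q=20μC, V=3.33V), C4(6μF, Q=20μC, V=3.33V)
Op 1: GROUND 4: Q4=0; energy lost=33.333
Op 2: CLOSE 4-3: Q_total=20.00, C_total=12.00, V=1.67; Q4=10.00, Q3=10.00; dissipated=16.667
Total dissipated: 50.000 μJ

Answer: 50.00 μJ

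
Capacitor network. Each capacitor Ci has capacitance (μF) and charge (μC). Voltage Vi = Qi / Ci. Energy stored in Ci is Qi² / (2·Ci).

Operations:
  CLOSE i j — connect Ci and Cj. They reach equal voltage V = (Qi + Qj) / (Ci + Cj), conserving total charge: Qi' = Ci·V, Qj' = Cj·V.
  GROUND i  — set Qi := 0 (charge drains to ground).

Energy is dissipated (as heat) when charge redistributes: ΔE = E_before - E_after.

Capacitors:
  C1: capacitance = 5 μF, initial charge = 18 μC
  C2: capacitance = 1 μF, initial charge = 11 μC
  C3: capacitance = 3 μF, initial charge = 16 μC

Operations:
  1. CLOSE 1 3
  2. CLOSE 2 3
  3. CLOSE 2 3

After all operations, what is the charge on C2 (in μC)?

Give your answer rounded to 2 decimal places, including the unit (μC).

Initial: C1(5μF, Q=18μC, V=3.60V), C2(1μF, Q=11μC, V=11.00V), C3(3μF, Q=16μC, V=5.33V)
Op 1: CLOSE 1-3: Q_total=34.00, C_total=8.00, V=4.25; Q1=21.25, Q3=12.75; dissipated=2.817
Op 2: CLOSE 2-3: Q_total=23.75, C_total=4.00, V=5.94; Q2=5.94, Q3=17.81; dissipated=17.086
Op 3: CLOSE 2-3: Q_total=23.75, C_total=4.00, V=5.94; Q2=5.94, Q3=17.81; dissipated=0.000
Final charges: Q1=21.25, Q2=5.94, Q3=17.81

Answer: 5.94 μC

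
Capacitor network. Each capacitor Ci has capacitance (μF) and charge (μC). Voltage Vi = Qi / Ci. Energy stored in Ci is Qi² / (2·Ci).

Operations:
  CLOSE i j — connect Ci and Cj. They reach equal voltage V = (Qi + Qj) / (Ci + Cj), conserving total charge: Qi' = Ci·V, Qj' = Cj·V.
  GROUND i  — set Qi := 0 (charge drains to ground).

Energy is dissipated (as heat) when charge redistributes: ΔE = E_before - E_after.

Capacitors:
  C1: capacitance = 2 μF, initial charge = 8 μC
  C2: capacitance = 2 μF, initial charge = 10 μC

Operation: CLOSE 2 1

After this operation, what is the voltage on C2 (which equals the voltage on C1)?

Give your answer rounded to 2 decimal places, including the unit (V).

Initial: C1(2μF, Q=8μC, V=4.00V), C2(2μF, Q=10μC, V=5.00V)
Op 1: CLOSE 2-1: Q_total=18.00, C_total=4.00, V=4.50; Q2=9.00, Q1=9.00; dissipated=0.500

Answer: 4.50 V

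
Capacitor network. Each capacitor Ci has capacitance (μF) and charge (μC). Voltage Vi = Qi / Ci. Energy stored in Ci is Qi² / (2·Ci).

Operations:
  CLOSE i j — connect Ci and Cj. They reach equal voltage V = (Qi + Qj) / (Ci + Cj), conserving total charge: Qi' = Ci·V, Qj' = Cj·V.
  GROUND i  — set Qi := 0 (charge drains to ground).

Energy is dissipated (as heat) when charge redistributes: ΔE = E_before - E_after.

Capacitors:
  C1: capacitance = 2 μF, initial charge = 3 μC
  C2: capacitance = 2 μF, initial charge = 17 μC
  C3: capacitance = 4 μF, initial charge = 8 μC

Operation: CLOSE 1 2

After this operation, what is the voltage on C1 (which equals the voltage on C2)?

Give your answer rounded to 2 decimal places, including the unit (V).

Initial: C1(2μF, Q=3μC, V=1.50V), C2(2μF, Q=17μC, V=8.50V), C3(4μF, Q=8μC, V=2.00V)
Op 1: CLOSE 1-2: Q_total=20.00, C_total=4.00, V=5.00; Q1=10.00, Q2=10.00; dissipated=24.500

Answer: 5.00 V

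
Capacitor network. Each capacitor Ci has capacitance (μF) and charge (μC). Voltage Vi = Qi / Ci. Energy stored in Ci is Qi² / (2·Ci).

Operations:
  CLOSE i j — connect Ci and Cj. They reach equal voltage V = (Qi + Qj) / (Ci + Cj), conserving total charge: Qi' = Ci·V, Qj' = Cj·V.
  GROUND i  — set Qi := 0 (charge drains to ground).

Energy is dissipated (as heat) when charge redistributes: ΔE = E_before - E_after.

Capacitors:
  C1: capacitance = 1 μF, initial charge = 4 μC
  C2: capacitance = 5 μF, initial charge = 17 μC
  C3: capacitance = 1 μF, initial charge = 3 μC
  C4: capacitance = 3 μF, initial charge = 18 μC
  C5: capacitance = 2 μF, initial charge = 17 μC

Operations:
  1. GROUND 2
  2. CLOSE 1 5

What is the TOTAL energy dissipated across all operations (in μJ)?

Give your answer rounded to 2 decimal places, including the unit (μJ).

Initial: C1(1μF, Q=4μC, V=4.00V), C2(5μF, Q=17μC, V=3.40V), C3(1μF, Q=3μC, V=3.00V), C4(3μF, Q=18μC, V=6.00V), C5(2μF, Q=17μC, V=8.50V)
Op 1: GROUND 2: Q2=0; energy lost=28.900
Op 2: CLOSE 1-5: Q_total=21.00, C_total=3.00, V=7.00; Q1=7.00, Q5=14.00; dissipated=6.750
Total dissipated: 35.650 μJ

Answer: 35.65 μJ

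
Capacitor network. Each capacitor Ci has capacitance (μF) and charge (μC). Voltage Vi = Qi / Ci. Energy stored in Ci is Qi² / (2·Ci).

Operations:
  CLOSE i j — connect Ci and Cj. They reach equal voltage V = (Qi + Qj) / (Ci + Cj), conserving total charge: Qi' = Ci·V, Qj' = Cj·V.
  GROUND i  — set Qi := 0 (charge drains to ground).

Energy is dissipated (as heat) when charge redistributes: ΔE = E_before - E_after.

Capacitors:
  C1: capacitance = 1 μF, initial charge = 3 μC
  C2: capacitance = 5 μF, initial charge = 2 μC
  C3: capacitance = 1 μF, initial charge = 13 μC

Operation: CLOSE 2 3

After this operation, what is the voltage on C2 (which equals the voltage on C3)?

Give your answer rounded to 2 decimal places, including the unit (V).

Initial: C1(1μF, Q=3μC, V=3.00V), C2(5μF, Q=2μC, V=0.40V), C3(1μF, Q=13μC, V=13.00V)
Op 1: CLOSE 2-3: Q_total=15.00, C_total=6.00, V=2.50; Q2=12.50, Q3=2.50; dissipated=66.150

Answer: 2.50 V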